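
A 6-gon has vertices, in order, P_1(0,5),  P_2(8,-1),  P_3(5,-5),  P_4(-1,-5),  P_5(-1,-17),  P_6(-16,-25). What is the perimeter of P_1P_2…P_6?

84

|P_1P_2| = √((8)² + (-6)²) = √100 = 10
|P_2P_3| = √((-3)² + (-4)²) = √25 = 5
|P_3P_4| = √((-6)² + (0)²) = √36 = 6
|P_4P_5| = √((0)² + (-12)²) = √144 = 12
|P_5P_6| = √((-15)² + (-8)²) = √289 = 17
|P_6P_1| = √((16)² + (30)²) = √1156 = 34
Perimeter = 10 + 5 + 6 + 12 + 17 + 34 = 84.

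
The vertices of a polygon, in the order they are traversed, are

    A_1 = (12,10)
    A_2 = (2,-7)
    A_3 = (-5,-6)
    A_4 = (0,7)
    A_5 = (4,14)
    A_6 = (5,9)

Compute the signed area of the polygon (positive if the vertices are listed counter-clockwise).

-153

Σ = (-104) + (-47) + (-35) + (-28) + (-34) + (-58) = -306
Signed area = Σ/2 = -153 (negative ⇒ clockwise traversal).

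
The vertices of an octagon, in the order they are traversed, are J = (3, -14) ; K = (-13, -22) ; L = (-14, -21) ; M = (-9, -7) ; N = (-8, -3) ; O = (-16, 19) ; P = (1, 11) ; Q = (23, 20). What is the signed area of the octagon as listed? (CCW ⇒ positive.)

-706.5

Apply Gauss's area formula: 2A = Σ (x_i·y_{i+1} − x_{i+1}·y_i), indices taken mod 8.
Cross-terms: -248, -35, -91, -29, -200, -195, -233, -382  ⇒  Σ = -1413
Signed area = Σ/2 = -706.5 (negative ⇒ clockwise traversal).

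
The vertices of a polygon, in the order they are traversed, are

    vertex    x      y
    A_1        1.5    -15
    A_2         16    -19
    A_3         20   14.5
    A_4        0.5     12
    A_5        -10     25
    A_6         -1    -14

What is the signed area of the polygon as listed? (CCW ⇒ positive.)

694.875

Apply the surveyor's formula: 2A = Σ (x_i·y_{i+1} − x_{i+1}·y_i), indices taken mod 6.
Cross-terms: 211.5, 612, 232.75, 132.5, 165, 36  ⇒  Σ = 1389.75
Signed area = Σ/2 = 694.875 (positive ⇒ counter-clockwise traversal).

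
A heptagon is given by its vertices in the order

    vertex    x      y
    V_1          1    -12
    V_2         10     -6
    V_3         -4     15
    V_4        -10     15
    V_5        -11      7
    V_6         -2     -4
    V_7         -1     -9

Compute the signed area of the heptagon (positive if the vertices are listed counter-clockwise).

Apply the shoelace formula: 2A = Σ (x_i·y_{i+1} − x_{i+1}·y_i), indices taken mod 7.
Σ = (114) + (126) + (90) + (95) + (58) + (14) + (21) = 518
Signed area = Σ/2 = 259 (positive ⇒ counter-clockwise traversal).

259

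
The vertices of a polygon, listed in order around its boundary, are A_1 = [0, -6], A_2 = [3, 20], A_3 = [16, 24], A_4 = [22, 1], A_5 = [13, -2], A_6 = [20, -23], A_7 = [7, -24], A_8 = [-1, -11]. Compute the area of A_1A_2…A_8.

Apply the shoelace formula: 2A = Σ (x_i·y_{i+1} − x_{i+1}·y_i), indices taken mod 8.
Σ = (18) + (-248) + (-512) + (-57) + (-259) + (-319) + (-101) + (6) = -1472
Area = |Σ|/2 = 736.

736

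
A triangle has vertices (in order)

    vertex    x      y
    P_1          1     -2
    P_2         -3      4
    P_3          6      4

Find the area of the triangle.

27

P_1→P_2: (1)(4) − (-3)(-2) = -2
P_2→P_3: (-3)(4) − (6)(4) = -36
P_3→P_1: (6)(-2) − (1)(4) = -16
Σ = -54
Area = |Σ|/2 = 27.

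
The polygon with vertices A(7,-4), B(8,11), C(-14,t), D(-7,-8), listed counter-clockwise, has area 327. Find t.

The doubled signed area Σ (x_i y_{i+1} − x_{i+1} y_i) is linear in t.
With t=0 it equals 459; the coefficient of t is 15 (from the two edges through C).
So 15·t + 459 = 2·327 = 654 ⇒ t = 13.

13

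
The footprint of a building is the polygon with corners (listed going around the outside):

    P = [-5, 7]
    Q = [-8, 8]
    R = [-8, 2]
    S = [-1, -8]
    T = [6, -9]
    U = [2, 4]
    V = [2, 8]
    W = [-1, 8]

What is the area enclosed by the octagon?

Σ = (16) + (48) + (66) + (57) + (42) + (8) + (24) + (33) = 294
Area = |Σ|/2 = 147.

147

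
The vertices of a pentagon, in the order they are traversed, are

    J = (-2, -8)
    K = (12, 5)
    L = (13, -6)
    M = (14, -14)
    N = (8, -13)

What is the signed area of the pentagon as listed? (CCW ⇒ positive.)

-154.5

Σ = (86) + (-137) + (-98) + (-70) + (-90) = -309
Signed area = Σ/2 = -154.5 (negative ⇒ clockwise traversal).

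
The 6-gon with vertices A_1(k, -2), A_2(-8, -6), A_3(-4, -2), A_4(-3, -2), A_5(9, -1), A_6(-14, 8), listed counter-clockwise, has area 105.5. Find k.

-9

The doubled signed area Σ (x_i y_{i+1} − x_{i+1} y_i) is linear in k.
With k=0 it equals 85; the coefficient of k is -14 (from the two edges through A_1).
So -14·k + 85 = 2·105.5 = 211 ⇒ k = -9.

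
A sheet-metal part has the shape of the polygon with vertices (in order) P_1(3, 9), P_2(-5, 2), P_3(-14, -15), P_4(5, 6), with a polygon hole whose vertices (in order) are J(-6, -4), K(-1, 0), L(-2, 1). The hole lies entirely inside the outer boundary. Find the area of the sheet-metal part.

Outer boundary:
Cross-terms: 51, 103, -9, 27  ⇒  Σ = 172
Area = |Σ|/2 = 86.
Hole:
J→K: (-6)(0) − (-1)(-4) = -4
K→L: (-1)(1) − (-2)(0) = -1
L→J: (-2)(-4) − (-6)(1) = 14
Σ = 9
Area = |Σ|/2 = 4.5.
Net area = 86 − 4.5 = 81.5.

81.5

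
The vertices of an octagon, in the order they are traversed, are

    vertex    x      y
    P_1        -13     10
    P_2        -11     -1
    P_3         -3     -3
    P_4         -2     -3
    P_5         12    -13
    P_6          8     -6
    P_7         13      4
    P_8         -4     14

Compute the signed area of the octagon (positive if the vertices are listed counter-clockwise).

Apply Gauss's area formula: 2A = Σ (x_i·y_{i+1} − x_{i+1}·y_i), indices taken mod 8.
Σ = (123) + (30) + (3) + (62) + (32) + (110) + (198) + (142) = 700
Signed area = Σ/2 = 350 (positive ⇒ counter-clockwise traversal).

350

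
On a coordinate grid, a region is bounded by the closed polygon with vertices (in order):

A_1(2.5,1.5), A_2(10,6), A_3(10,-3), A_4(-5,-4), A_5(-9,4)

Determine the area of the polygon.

A_1→A_2: (2.5)(6) − (10)(1.5) = 0
A_2→A_3: (10)(-3) − (10)(6) = -90
A_3→A_4: (10)(-4) − (-5)(-3) = -55
A_4→A_5: (-5)(4) − (-9)(-4) = -56
A_5→A_1: (-9)(1.5) − (2.5)(4) = -23.5
Σ = -224.5
Area = |Σ|/2 = 112.25.

112.25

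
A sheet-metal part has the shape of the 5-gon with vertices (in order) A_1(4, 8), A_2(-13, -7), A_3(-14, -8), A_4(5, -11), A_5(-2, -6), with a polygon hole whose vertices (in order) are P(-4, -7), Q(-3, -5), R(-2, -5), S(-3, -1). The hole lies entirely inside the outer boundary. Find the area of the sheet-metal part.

112

Outer boundary:
Apply the surveyor's formula: 2A = Σ (x_i·y_{i+1} − x_{i+1}·y_i), indices taken mod 5.
Σ = (76) + (6) + (194) + (-52) + (8) = 232
Area = |Σ|/2 = 116.
Hole:
Apply the shoelace (surveyor's) formula: 2A = Σ (x_i·y_{i+1} − x_{i+1}·y_i), indices taken mod 4.
Σ = (-1) + (5) + (-13) + (17) = 8
Area = |Σ|/2 = 4.
Net area = 116 − 4 = 112.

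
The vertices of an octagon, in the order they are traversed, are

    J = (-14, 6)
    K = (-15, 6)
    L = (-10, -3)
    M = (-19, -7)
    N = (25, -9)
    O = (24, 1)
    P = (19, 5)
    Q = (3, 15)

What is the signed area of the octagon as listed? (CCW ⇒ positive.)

Apply Gauss's area formula: 2A = Σ (x_i·y_{i+1} − x_{i+1}·y_i), indices taken mod 8.
J→K: (-14)(6) − (-15)(6) = 6
K→L: (-15)(-3) − (-10)(6) = 105
L→M: (-10)(-7) − (-19)(-3) = 13
M→N: (-19)(-9) − (25)(-7) = 346
N→O: (25)(1) − (24)(-9) = 241
O→P: (24)(5) − (19)(1) = 101
P→Q: (19)(15) − (3)(5) = 270
Q→J: (3)(6) − (-14)(15) = 228
Σ = 1310
Signed area = Σ/2 = 655 (positive ⇒ counter-clockwise traversal).

655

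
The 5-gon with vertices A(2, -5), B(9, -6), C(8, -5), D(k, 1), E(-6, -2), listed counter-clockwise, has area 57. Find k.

Write out the shoelace sum; only the two edges meeting at D involve k:
2·Area = [(8·1 − k·(-5)) + (k·(-2) − (-6)·1)] + 70
       = 3·k + 84 = 114
⇒ k = 10.

10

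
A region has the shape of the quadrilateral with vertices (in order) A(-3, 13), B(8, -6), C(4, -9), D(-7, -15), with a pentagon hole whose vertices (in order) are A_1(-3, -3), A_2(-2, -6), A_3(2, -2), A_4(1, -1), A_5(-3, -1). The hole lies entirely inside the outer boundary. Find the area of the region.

Outer boundary:
Apply the shoelace (surveyor's) formula: 2A = Σ (x_i·y_{i+1} − x_{i+1}·y_i), indices taken mod 4.
Σ = (-86) + (-48) + (-123) + (-136) = -393
Area = |Σ|/2 = 196.5.
Hole:
Apply the shoelace formula: 2A = Σ (x_i·y_{i+1} − x_{i+1}·y_i), indices taken mod 5.
Cross-terms: 12, 16, 0, -4, 6  ⇒  Σ = 30
Area = |Σ|/2 = 15.
Net area = 196.5 − 15 = 181.5.

181.5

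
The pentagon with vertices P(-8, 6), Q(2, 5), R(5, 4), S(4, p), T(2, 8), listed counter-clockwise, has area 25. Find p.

The doubled signed area Σ (x_i y_{i+1} − x_{i+1} y_i) is linear in p.
With p=0 it equals 23; the coefficient of p is 3 (from the two edges through S).
So 3·p + 23 = 2·25 = 50 ⇒ p = 9.

9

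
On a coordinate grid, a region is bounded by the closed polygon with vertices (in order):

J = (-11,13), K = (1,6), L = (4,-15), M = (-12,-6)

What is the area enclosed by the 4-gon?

272

Apply the shoelace (surveyor's) formula: 2A = Σ (x_i·y_{i+1} − x_{i+1}·y_i), indices taken mod 4.
Cross-terms: -79, -39, -204, -222  ⇒  Σ = -544
Area = |Σ|/2 = 272.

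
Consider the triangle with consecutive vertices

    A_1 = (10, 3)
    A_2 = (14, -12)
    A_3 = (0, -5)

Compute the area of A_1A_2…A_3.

A_1→A_2: (10)(-12) − (14)(3) = -162
A_2→A_3: (14)(-5) − (0)(-12) = -70
A_3→A_1: (0)(3) − (10)(-5) = 50
Σ = -182
Area = |Σ|/2 = 91.

91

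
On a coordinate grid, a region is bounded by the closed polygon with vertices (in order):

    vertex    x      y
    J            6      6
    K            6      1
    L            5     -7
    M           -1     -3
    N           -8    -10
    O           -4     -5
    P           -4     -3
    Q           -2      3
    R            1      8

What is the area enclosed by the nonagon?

Apply the shoelace (surveyor's) formula: 2A = Σ (x_i·y_{i+1} − x_{i+1}·y_i), indices taken mod 9.
Σ = (-30) + (-47) + (-22) + (-14) + (0) + (-8) + (-18) + (-19) + (-42) = -200
Area = |Σ|/2 = 100.

100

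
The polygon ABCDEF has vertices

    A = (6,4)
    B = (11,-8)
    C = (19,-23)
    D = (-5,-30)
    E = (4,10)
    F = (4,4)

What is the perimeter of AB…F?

|AB| = √((5)² + (-12)²) = √169 = 13
|BC| = √((8)² + (-15)²) = √289 = 17
|CD| = √((-24)² + (-7)²) = √625 = 25
|DE| = √((9)² + (40)²) = √1681 = 41
|EF| = √((0)² + (-6)²) = √36 = 6
|FA| = √((2)² + (0)²) = √4 = 2
Perimeter = 13 + 17 + 25 + 41 + 6 + 2 = 104.

104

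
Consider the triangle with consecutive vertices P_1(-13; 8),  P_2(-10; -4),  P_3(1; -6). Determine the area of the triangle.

63

Apply the shoelace formula: 2A = Σ (x_i·y_{i+1} − x_{i+1}·y_i), indices taken mod 3.
P_1→P_2: (-13)(-4) − (-10)(8) = 132
P_2→P_3: (-10)(-6) − (1)(-4) = 64
P_3→P_1: (1)(8) − (-13)(-6) = -70
Σ = 126
Area = |Σ|/2 = 63.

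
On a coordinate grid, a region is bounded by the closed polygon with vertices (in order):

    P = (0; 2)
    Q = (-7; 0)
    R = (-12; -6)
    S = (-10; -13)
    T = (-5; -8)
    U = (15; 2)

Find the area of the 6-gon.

Apply the shoelace formula: 2A = Σ (x_i·y_{i+1} − x_{i+1}·y_i), indices taken mod 6.
Σ = (14) + (42) + (96) + (15) + (110) + (30) = 307
Area = |Σ|/2 = 153.5.

153.5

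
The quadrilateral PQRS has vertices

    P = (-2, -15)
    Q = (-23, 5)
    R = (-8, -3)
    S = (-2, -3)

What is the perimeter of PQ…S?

64

|PQ| = √((-21)² + (20)²) = √841 = 29
|QR| = √((15)² + (-8)²) = √289 = 17
|RS| = √((6)² + (0)²) = √36 = 6
|SP| = √((0)² + (-12)²) = √144 = 12
Perimeter = 29 + 17 + 6 + 12 = 64.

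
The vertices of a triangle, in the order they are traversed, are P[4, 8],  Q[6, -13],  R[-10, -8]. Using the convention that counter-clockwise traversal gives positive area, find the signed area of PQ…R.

-163

Cross-terms: -100, -178, -48  ⇒  Σ = -326
Signed area = Σ/2 = -163 (negative ⇒ clockwise traversal).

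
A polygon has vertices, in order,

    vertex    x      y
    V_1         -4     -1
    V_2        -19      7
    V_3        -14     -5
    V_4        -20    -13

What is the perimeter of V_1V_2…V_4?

|V_1V_2| = √((-15)² + (8)²) = √289 = 17
|V_2V_3| = √((5)² + (-12)²) = √169 = 13
|V_3V_4| = √((-6)² + (-8)²) = √100 = 10
|V_4V_1| = √((16)² + (12)²) = √400 = 20
Perimeter = 17 + 13 + 10 + 20 = 60.

60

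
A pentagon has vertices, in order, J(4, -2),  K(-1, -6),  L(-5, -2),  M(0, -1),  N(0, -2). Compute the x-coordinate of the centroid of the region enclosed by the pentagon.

Apply the surveyor's formula. First the cross-terms c_i = x_i·y_{i+1} − x_{i+1}·y_i:
  -26, -28, 5, 0, 8  ⇒  2A = -41, A = -20.5.
Then Σ (x_i + x_{i+1})·c_i = 97, so x̄ = 97 / (6·(-20.5)) = -97/123.

-97/123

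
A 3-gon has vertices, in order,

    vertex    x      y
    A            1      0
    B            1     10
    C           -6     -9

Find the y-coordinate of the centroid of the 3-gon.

1/3

Apply the surveyor's formula. First the cross-terms c_i = x_i·y_{i+1} − x_{i+1}·y_i:
  10, 51, 9  ⇒  2A = 70, A = 35.
Then Σ (y_i + y_{i+1})·c_i = 70, so ȳ = 70 / (6·35) = 1/3.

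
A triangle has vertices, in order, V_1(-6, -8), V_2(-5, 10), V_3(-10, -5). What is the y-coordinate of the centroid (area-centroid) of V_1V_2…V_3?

-1

Apply Gauss's area formula. First the cross-terms c_i = x_i·y_{i+1} − x_{i+1}·y_i:
  -100, 125, 50  ⇒  2A = 75, A = 37.5.
Then Σ (y_i + y_{i+1})·c_i = -225, so ȳ = -225 / (6·37.5) = -1.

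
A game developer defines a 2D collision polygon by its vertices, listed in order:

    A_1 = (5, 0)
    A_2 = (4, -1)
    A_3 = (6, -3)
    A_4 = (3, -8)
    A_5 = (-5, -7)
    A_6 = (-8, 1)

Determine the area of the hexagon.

Apply the shoelace (surveyor's) formula: 2A = Σ (x_i·y_{i+1} − x_{i+1}·y_i), indices taken mod 6.
Σ = (-5) + (-6) + (-39) + (-61) + (-61) + (-5) = -177
Area = |Σ|/2 = 88.5.

88.5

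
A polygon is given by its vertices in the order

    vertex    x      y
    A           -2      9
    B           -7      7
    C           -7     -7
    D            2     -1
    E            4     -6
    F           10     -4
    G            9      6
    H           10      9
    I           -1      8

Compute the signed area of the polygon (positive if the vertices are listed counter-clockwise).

208.5

Apply the shoelace (surveyor's) formula: 2A = Σ (x_i·y_{i+1} − x_{i+1}·y_i), indices taken mod 9.
Σ = (49) + (98) + (21) + (-8) + (44) + (96) + (21) + (89) + (7) = 417
Signed area = Σ/2 = 208.5 (positive ⇒ counter-clockwise traversal).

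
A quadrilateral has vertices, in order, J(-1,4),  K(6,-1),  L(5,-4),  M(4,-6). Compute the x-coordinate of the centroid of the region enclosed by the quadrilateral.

Apply the shoelace formula. First the cross-terms c_i = x_i·y_{i+1} − x_{i+1}·y_i:
  -23, -19, -14, 10  ⇒  2A = -46, A = -23.
Then Σ (x_i + x_{i+1})·c_i = -420, so x̄ = -420 / (6·(-23)) = 70/23.

70/23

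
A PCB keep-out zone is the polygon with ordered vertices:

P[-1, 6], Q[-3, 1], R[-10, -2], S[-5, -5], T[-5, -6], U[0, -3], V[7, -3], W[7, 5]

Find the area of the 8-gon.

108.5

Apply the surveyor's formula: 2A = Σ (x_i·y_{i+1} − x_{i+1}·y_i), indices taken mod 8.
P→Q: (-1)(1) − (-3)(6) = 17
Q→R: (-3)(-2) − (-10)(1) = 16
R→S: (-10)(-5) − (-5)(-2) = 40
S→T: (-5)(-6) − (-5)(-5) = 5
T→U: (-5)(-3) − (0)(-6) = 15
U→V: (0)(-3) − (7)(-3) = 21
V→W: (7)(5) − (7)(-3) = 56
W→P: (7)(6) − (-1)(5) = 47
Σ = 217
Area = |Σ|/2 = 108.5.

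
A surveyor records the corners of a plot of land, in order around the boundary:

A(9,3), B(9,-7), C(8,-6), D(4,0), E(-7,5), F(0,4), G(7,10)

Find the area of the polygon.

Σ = (-90) + (2) + (24) + (20) + (-28) + (-28) + (-69) = -169
Area = |Σ|/2 = 84.5.

84.5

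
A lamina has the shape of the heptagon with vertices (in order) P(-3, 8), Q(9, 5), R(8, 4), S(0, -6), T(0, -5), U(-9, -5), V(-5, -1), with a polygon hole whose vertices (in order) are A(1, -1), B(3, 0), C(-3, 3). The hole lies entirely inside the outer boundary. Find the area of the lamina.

115.5

Outer boundary:
Σ = (-87) + (-4) + (-48) + (0) + (-45) + (-16) + (-43) = -243
Area = |Σ|/2 = 121.5.
Hole:
Cross-terms: 3, 9, 0  ⇒  Σ = 12
Area = |Σ|/2 = 6.
Net area = 121.5 − 6 = 115.5.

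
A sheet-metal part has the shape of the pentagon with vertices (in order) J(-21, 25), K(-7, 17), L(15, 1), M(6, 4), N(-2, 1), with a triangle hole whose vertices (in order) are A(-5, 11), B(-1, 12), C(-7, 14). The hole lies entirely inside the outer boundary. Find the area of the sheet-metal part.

195.5

Outer boundary:
Apply the surveyor's formula: 2A = Σ (x_i·y_{i+1} − x_{i+1}·y_i), indices taken mod 5.
Cross-terms: -182, -262, 54, 14, -29  ⇒  Σ = -405
Area = |Σ|/2 = 202.5.
Hole:
Σ = (-49) + (70) + (-7) = 14
Area = |Σ|/2 = 7.
Net area = 202.5 − 7 = 195.5.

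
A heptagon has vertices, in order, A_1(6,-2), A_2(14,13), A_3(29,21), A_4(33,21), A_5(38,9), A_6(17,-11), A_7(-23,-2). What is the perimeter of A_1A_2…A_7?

150

|A_1A_2| = √((8)² + (15)²) = √289 = 17
|A_2A_3| = √((15)² + (8)²) = √289 = 17
|A_3A_4| = √((4)² + (0)²) = √16 = 4
|A_4A_5| = √((5)² + (-12)²) = √169 = 13
|A_5A_6| = √((-21)² + (-20)²) = √841 = 29
|A_6A_7| = √((-40)² + (9)²) = √1681 = 41
|A_7A_1| = √((29)² + (0)²) = √841 = 29
Perimeter = 17 + 17 + 4 + 13 + 29 + 41 + 29 = 150.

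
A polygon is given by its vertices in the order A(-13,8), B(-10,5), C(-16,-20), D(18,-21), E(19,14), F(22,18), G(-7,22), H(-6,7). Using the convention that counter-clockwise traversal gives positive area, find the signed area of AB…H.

1206

Apply the shoelace formula: 2A = Σ (x_i·y_{i+1} − x_{i+1}·y_i), indices taken mod 8.
Σ = (15) + (280) + (696) + (651) + (34) + (610) + (83) + (43) = 2412
Signed area = Σ/2 = 1206 (positive ⇒ counter-clockwise traversal).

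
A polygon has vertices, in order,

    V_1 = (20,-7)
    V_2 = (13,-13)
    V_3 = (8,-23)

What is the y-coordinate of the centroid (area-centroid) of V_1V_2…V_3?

-43/3

Apply Gauss's area formula. First the cross-terms c_i = x_i·y_{i+1} − x_{i+1}·y_i:
  -169, -195, 404  ⇒  2A = 40, A = 20.
Then Σ (y_i + y_{i+1})·c_i = -1720, so ȳ = -1720 / (6·20) = -43/3.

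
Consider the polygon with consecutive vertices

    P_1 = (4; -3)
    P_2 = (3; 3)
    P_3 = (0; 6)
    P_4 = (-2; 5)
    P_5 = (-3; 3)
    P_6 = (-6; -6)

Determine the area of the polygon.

69

Apply the shoelace formula: 2A = Σ (x_i·y_{i+1} − x_{i+1}·y_i), indices taken mod 6.
Σ = (21) + (18) + (12) + (9) + (36) + (42) = 138
Area = |Σ|/2 = 69.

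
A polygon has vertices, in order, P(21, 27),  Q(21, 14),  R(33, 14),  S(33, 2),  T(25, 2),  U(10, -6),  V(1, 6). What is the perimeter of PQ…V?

|PQ| = √((0)² + (-13)²) = √169 = 13
|QR| = √((12)² + (0)²) = √144 = 12
|RS| = √((0)² + (-12)²) = √144 = 12
|ST| = √((-8)² + (0)²) = √64 = 8
|TU| = √((-15)² + (-8)²) = √289 = 17
|UV| = √((-9)² + (12)²) = √225 = 15
|VP| = √((20)² + (21)²) = √841 = 29
Perimeter = 13 + 12 + 12 + 8 + 17 + 15 + 29 = 106.

106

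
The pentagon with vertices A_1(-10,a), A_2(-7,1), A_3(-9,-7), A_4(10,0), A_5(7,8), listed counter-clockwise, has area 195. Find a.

Write out the shoelace sum; only the two edges meeting at A_1 involve a:
2·Area = [(7·a − (-10)·8) + ((-10)·1 − (-7)·a)] + 208
       = 14·a + 278 = 390
⇒ a = 8.

8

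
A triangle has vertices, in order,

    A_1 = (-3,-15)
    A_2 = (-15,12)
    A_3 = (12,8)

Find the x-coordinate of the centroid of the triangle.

-2

Apply the shoelace formula. First the cross-terms c_i = x_i·y_{i+1} − x_{i+1}·y_i:
  -261, -264, -156  ⇒  2A = -681, A = -340.5.
Then Σ (x_i + x_{i+1})·c_i = 4086, so x̄ = 4086 / (6·(-340.5)) = -2.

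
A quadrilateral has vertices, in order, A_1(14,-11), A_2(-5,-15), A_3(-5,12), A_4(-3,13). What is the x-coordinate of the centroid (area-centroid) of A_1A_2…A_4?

Apply Gauss's area formula. First the cross-terms c_i = x_i·y_{i+1} − x_{i+1}·y_i:
  -265, -135, -29, -149  ⇒  2A = -578, A = -289.
Then Σ (x_i + x_{i+1})·c_i = -2442, so x̄ = -2442 / (6·(-289)) = 407/289.

407/289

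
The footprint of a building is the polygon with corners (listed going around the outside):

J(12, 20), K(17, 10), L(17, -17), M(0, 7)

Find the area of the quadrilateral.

Apply the shoelace formula: 2A = Σ (x_i·y_{i+1} − x_{i+1}·y_i), indices taken mod 4.
Σ = (-220) + (-459) + (119) + (-84) = -644
Area = |Σ|/2 = 322.

322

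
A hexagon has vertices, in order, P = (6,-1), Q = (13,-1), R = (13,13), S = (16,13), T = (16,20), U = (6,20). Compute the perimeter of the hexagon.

62

|PQ| = √((7)² + (0)²) = √49 = 7
|QR| = √((0)² + (14)²) = √196 = 14
|RS| = √((3)² + (0)²) = √9 = 3
|ST| = √((0)² + (7)²) = √49 = 7
|TU| = √((-10)² + (0)²) = √100 = 10
|UP| = √((0)² + (-21)²) = √441 = 21
Perimeter = 7 + 14 + 3 + 7 + 10 + 21 = 62.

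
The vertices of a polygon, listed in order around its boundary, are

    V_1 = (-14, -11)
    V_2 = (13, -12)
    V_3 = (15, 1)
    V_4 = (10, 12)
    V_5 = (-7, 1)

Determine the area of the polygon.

Apply the surveyor's formula: 2A = Σ (x_i·y_{i+1} − x_{i+1}·y_i), indices taken mod 5.
Σ = (311) + (193) + (170) + (94) + (91) = 859
Area = |Σ|/2 = 429.5.

429.5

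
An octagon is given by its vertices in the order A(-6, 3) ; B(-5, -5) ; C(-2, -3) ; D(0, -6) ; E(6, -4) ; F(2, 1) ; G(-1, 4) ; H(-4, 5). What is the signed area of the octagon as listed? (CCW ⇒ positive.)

Apply Gauss's area formula: 2A = Σ (x_i·y_{i+1} − x_{i+1}·y_i), indices taken mod 8.
A→B: (-6)(-5) − (-5)(3) = 45
B→C: (-5)(-3) − (-2)(-5) = 5
C→D: (-2)(-6) − (0)(-3) = 12
D→E: (0)(-4) − (6)(-6) = 36
E→F: (6)(1) − (2)(-4) = 14
F→G: (2)(4) − (-1)(1) = 9
G→H: (-1)(5) − (-4)(4) = 11
H→A: (-4)(3) − (-6)(5) = 18
Σ = 150
Signed area = Σ/2 = 75 (positive ⇒ counter-clockwise traversal).

75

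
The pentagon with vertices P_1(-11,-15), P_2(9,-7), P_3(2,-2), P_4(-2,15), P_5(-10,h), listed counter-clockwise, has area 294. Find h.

The doubled signed area Σ (x_i y_{i+1} − x_{i+1} y_i) is linear in h.
With h=0 it equals 534; the coefficient of h is 9 (from the two edges through P_5).
So 9·h + 534 = 2·294 = 588 ⇒ h = 6.

6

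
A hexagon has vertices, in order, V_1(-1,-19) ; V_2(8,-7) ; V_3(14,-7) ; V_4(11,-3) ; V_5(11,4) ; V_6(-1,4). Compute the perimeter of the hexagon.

|V_1V_2| = √((9)² + (12)²) = √225 = 15
|V_2V_3| = √((6)² + (0)²) = √36 = 6
|V_3V_4| = √((-3)² + (4)²) = √25 = 5
|V_4V_5| = √((0)² + (7)²) = √49 = 7
|V_5V_6| = √((-12)² + (0)²) = √144 = 12
|V_6V_1| = √((0)² + (-23)²) = √529 = 23
Perimeter = 15 + 6 + 5 + 7 + 12 + 23 = 68.

68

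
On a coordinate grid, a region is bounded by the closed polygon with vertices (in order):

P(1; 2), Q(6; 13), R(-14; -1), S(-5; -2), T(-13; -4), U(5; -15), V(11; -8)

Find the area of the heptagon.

Apply the surveyor's formula: 2A = Σ (x_i·y_{i+1} − x_{i+1}·y_i), indices taken mod 7.
Cross-terms: 1, 176, 23, -6, 215, 125, 30  ⇒  Σ = 564
Area = |Σ|/2 = 282.

282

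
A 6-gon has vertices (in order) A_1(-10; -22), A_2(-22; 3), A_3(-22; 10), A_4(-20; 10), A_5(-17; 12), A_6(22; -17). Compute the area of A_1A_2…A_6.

Apply the surveyor's formula: 2A = Σ (x_i·y_{i+1} − x_{i+1}·y_i), indices taken mod 6.
Σ = (-514) + (-154) + (-20) + (-70) + (25) + (-654) = -1387
Area = |Σ|/2 = 693.5.

693.5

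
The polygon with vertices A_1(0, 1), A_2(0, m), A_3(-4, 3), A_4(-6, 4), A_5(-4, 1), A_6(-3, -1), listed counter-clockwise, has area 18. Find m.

5

Write out the shoelace sum; only the two edges meeting at A_2 involve m:
2·Area = [(0·m − 0·1) + (0·3 − (-4)·m)] + 16
       = 4·m + 16 = 36
⇒ m = 5.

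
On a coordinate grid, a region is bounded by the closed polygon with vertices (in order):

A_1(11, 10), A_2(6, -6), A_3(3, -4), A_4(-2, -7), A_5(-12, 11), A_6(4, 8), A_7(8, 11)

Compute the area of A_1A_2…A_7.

234

Σ = (-126) + (-6) + (-29) + (-106) + (-140) + (-20) + (-41) = -468
Area = |Σ|/2 = 234.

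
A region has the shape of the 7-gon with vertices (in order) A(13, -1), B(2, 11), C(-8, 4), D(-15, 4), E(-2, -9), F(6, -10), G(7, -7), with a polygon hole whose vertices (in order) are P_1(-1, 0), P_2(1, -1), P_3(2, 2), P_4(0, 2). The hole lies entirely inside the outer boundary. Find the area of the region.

293.5

Outer boundary:
Apply the surveyor's formula: 2A = Σ (x_i·y_{i+1} − x_{i+1}·y_i), indices taken mod 7.
Σ = (145) + (96) + (28) + (143) + (74) + (28) + (84) = 598
Area = |Σ|/2 = 299.
Hole:
Apply the shoelace formula: 2A = Σ (x_i·y_{i+1} − x_{i+1}·y_i), indices taken mod 4.
Σ = (1) + (4) + (4) + (2) = 11
Area = |Σ|/2 = 5.5.
Net area = 299 − 5.5 = 293.5.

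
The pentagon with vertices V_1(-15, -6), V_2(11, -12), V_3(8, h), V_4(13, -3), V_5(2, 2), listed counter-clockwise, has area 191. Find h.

-7

The doubled signed area Σ (x_i y_{i+1} − x_{i+1} y_i) is linear in h.
With h=0 it equals 368; the coefficient of h is -2 (from the two edges through V_3).
So -2·h + 368 = 2·191 = 382 ⇒ h = -7.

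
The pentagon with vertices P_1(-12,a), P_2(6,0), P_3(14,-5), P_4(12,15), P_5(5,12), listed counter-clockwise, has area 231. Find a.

-9

The doubled signed area Σ (x_i y_{i+1} − x_{i+1} y_i) is linear in a.
With a=0 it equals 453; the coefficient of a is -1 (from the two edges through P_1).
So -1·a + 453 = 2·231 = 462 ⇒ a = -9.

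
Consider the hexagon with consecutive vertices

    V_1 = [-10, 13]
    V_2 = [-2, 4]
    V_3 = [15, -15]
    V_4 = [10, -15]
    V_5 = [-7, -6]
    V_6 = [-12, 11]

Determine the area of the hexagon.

Apply the shoelace formula: 2A = Σ (x_i·y_{i+1} − x_{i+1}·y_i), indices taken mod 6.
V_1→V_2: (-10)(4) − (-2)(13) = -14
V_2→V_3: (-2)(-15) − (15)(4) = -30
V_3→V_4: (15)(-15) − (10)(-15) = -75
V_4→V_5: (10)(-6) − (-7)(-15) = -165
V_5→V_6: (-7)(11) − (-12)(-6) = -149
V_6→V_1: (-12)(13) − (-10)(11) = -46
Σ = -479
Area = |Σ|/2 = 239.5.

239.5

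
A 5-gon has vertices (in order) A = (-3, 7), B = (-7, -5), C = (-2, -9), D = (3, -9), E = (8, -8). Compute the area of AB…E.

121

Apply the surveyor's formula: 2A = Σ (x_i·y_{i+1} − x_{i+1}·y_i), indices taken mod 5.
Σ = (64) + (53) + (45) + (48) + (32) = 242
Area = |Σ|/2 = 121.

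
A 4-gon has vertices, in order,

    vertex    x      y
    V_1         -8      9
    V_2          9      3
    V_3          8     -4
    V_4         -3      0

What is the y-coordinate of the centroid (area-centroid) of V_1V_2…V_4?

155/68

Apply the shoelace formula. First the cross-terms c_i = x_i·y_{i+1} − x_{i+1}·y_i:
  -105, -60, -12, -27  ⇒  2A = -204, A = -102.
Then Σ (y_i + y_{i+1})·c_i = -1395, so ȳ = -1395 / (6·(-102)) = 155/68.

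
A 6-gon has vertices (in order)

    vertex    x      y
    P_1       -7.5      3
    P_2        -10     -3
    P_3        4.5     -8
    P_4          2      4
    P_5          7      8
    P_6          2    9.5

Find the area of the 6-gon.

Apply Gauss's area formula: 2A = Σ (x_i·y_{i+1} − x_{i+1}·y_i), indices taken mod 6.
Σ = (52.5) + (93.5) + (34) + (-12) + (50.5) + (77.25) = 295.75
Area = |Σ|/2 = 147.875.

147.875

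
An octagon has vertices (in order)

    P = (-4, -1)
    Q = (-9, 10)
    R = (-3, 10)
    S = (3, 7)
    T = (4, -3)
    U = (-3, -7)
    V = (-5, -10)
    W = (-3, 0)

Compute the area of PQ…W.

Apply the surveyor's formula: 2A = Σ (x_i·y_{i+1} − x_{i+1}·y_i), indices taken mod 8.
Σ = (-49) + (-60) + (-51) + (-37) + (-37) + (-5) + (-30) + (3) = -266
Area = |Σ|/2 = 133.

133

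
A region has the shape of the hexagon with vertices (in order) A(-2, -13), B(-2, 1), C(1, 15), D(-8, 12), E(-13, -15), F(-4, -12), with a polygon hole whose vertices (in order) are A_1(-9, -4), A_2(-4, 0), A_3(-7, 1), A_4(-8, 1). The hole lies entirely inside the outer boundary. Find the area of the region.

Outer boundary:
A→B: (-2)(1) − (-2)(-13) = -28
B→C: (-2)(15) − (1)(1) = -31
C→D: (1)(12) − (-8)(15) = 132
D→E: (-8)(-15) − (-13)(12) = 276
E→F: (-13)(-12) − (-4)(-15) = 96
F→A: (-4)(-13) − (-2)(-12) = 28
Σ = 473
Area = |Σ|/2 = 236.5.
Hole:
Apply Gauss's area formula: 2A = Σ (x_i·y_{i+1} − x_{i+1}·y_i), indices taken mod 4.
A_1→A_2: (-9)(0) − (-4)(-4) = -16
A_2→A_3: (-4)(1) − (-7)(0) = -4
A_3→A_4: (-7)(1) − (-8)(1) = 1
A_4→A_1: (-8)(-4) − (-9)(1) = 41
Σ = 22
Area = |Σ|/2 = 11.
Net area = 236.5 − 11 = 225.5.

225.5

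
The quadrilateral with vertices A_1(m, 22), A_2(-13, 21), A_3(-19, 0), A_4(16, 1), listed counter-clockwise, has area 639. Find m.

13

Write out the shoelace sum; only the two edges meeting at A_1 involve m:
2·Area = [(16·22 − m·1) + (m·21 − (-13)·22)] + 380
       = 20·m + 1018 = 1278
⇒ m = 13.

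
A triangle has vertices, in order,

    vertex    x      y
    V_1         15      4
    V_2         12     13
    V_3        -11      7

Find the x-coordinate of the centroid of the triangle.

16/3

Apply the shoelace formula. First the cross-terms c_i = x_i·y_{i+1} − x_{i+1}·y_i:
  147, 227, -149  ⇒  2A = 225, A = 112.5.
Then Σ (x_i + x_{i+1})·c_i = 3600, so x̄ = 3600 / (6·112.5) = 16/3.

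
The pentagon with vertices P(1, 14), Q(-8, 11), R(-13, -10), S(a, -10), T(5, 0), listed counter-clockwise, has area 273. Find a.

Write out the shoelace sum; only the two edges meeting at S involve a:
2·Area = [((-13)·(-10) − a·(-10)) + (a·0 − 5·(-10))] + 416
       = 10·a + 596 = 546
⇒ a = -5.

-5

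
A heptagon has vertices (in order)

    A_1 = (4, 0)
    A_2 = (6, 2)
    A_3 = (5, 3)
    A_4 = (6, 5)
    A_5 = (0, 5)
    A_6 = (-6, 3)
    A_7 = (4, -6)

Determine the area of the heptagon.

65.5

Apply the shoelace (surveyor's) formula: 2A = Σ (x_i·y_{i+1} − x_{i+1}·y_i), indices taken mod 7.
Σ = (8) + (8) + (7) + (30) + (30) + (24) + (24) = 131
Area = |Σ|/2 = 65.5.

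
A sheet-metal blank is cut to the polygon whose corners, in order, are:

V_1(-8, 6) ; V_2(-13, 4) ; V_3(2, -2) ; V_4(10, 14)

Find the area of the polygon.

142

Apply Gauss's area formula: 2A = Σ (x_i·y_{i+1} − x_{i+1}·y_i), indices taken mod 4.
Σ = (46) + (18) + (48) + (172) = 284
Area = |Σ|/2 = 142.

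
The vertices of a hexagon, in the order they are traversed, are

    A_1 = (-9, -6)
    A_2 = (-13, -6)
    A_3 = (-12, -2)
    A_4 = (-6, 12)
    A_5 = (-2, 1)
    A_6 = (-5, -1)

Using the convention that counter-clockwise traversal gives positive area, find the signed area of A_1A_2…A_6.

Σ = (-24) + (-46) + (-156) + (18) + (7) + (21) = -180
Signed area = Σ/2 = -90 (negative ⇒ clockwise traversal).

-90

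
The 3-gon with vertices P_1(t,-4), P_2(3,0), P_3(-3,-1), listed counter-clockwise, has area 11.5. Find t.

2

Write out the shoelace sum; only the two edges meeting at P_1 involve t:
2·Area = [((-3)·(-4) − t·(-1)) + (t·0 − 3·(-4))] + -3
       = 1·t + 21 = 23
⇒ t = 2.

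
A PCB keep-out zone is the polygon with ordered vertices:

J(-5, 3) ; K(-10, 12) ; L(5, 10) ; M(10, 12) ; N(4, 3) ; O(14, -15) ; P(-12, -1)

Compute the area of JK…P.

Cross-terms: -30, -160, -40, -18, -102, -194, -41  ⇒  Σ = -585
Area = |Σ|/2 = 292.5.

292.5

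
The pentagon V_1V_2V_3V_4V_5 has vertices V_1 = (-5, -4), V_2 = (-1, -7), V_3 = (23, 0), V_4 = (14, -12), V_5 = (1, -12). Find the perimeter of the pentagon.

|V_1V_2| = √((4)² + (-3)²) = √25 = 5
|V_2V_3| = √((24)² + (7)²) = √625 = 25
|V_3V_4| = √((-9)² + (-12)²) = √225 = 15
|V_4V_5| = √((-13)² + (0)²) = √169 = 13
|V_5V_1| = √((-6)² + (8)²) = √100 = 10
Perimeter = 5 + 25 + 15 + 13 + 10 = 68.

68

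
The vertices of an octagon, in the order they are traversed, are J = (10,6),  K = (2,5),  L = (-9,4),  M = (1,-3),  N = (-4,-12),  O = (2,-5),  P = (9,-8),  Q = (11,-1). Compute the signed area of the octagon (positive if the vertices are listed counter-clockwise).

Σ = (38) + (53) + (23) + (-24) + (44) + (29) + (79) + (76) = 318
Signed area = Σ/2 = 159 (positive ⇒ counter-clockwise traversal).

159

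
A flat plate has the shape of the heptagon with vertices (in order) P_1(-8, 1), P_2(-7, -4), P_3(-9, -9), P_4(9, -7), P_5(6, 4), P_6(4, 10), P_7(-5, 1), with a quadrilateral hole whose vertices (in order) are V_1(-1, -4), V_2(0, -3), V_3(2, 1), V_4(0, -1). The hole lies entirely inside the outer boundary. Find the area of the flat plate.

191.5

Outer boundary:
Cross-terms: 39, 27, 144, 78, 44, 54, 3  ⇒  Σ = 389
Area = |Σ|/2 = 194.5.
Hole:
Apply Gauss's area formula: 2A = Σ (x_i·y_{i+1} − x_{i+1}·y_i), indices taken mod 4.
Σ = (3) + (6) + (-2) + (-1) = 6
Area = |Σ|/2 = 3.
Net area = 194.5 − 3 = 191.5.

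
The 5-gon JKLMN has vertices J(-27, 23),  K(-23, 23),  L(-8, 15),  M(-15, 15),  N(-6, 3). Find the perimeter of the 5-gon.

|JK| = √((4)² + (0)²) = √16 = 4
|KL| = √((15)² + (-8)²) = √289 = 17
|LM| = √((-7)² + (0)²) = √49 = 7
|MN| = √((9)² + (-12)²) = √225 = 15
|NJ| = √((-21)² + (20)²) = √841 = 29
Perimeter = 4 + 17 + 7 + 15 + 29 = 72.

72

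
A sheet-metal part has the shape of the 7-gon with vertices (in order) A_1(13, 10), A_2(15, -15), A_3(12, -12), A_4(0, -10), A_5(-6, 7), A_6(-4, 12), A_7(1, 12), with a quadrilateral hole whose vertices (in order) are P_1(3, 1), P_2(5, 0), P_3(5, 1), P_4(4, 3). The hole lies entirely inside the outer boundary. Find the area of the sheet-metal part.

Outer boundary:
A_1→A_2: (13)(-15) − (15)(10) = -345
A_2→A_3: (15)(-12) − (12)(-15) = 0
A_3→A_4: (12)(-10) − (0)(-12) = -120
A_4→A_5: (0)(7) − (-6)(-10) = -60
A_5→A_6: (-6)(12) − (-4)(7) = -44
A_6→A_7: (-4)(12) − (1)(12) = -60
A_7→A_1: (1)(10) − (13)(12) = -146
Σ = -775
Area = |Σ|/2 = 387.5.
Hole:
Σ = (-5) + (5) + (11) + (-5) = 6
Area = |Σ|/2 = 3.
Net area = 387.5 − 3 = 384.5.

384.5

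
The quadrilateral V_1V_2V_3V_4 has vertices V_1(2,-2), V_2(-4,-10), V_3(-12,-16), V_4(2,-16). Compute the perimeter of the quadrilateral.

48

|V_1V_2| = √((-6)² + (-8)²) = √100 = 10
|V_2V_3| = √((-8)² + (-6)²) = √100 = 10
|V_3V_4| = √((14)² + (0)²) = √196 = 14
|V_4V_1| = √((0)² + (14)²) = √196 = 14
Perimeter = 10 + 10 + 14 + 14 = 48.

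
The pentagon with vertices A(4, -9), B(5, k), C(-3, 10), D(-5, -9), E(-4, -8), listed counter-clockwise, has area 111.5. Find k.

The doubled signed area Σ (x_i y_{i+1} − x_{i+1} y_i) is linear in k.
With k=0 it equals 244; the coefficient of k is 7 (from the two edges through B).
So 7·k + 244 = 2·111.5 = 223 ⇒ k = -3.

-3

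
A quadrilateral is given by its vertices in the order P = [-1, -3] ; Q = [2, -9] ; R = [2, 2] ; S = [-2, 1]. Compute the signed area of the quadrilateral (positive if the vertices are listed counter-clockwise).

Apply the surveyor's formula: 2A = Σ (x_i·y_{i+1} − x_{i+1}·y_i), indices taken mod 4.
Σ = (15) + (22) + (6) + (7) = 50
Signed area = Σ/2 = 25 (positive ⇒ counter-clockwise traversal).

25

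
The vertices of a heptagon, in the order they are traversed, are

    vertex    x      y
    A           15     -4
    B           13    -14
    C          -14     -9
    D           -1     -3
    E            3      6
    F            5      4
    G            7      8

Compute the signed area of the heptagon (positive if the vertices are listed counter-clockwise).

Apply the surveyor's formula: 2A = Σ (x_i·y_{i+1} − x_{i+1}·y_i), indices taken mod 7.
Σ = (-158) + (-313) + (33) + (3) + (-18) + (12) + (-148) = -589
Signed area = Σ/2 = -294.5 (negative ⇒ clockwise traversal).

-294.5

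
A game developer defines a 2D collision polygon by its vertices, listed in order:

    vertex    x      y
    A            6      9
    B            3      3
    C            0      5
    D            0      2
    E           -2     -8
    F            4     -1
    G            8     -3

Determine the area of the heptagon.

65

Σ = (-9) + (15) + (0) + (4) + (34) + (-4) + (90) = 130
Area = |Σ|/2 = 65.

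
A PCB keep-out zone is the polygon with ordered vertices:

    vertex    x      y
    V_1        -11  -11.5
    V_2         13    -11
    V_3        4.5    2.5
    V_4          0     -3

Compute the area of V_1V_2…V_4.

Σ = (270.5) + (82) + (-13.5) + (-33) = 306
Area = |Σ|/2 = 153.

153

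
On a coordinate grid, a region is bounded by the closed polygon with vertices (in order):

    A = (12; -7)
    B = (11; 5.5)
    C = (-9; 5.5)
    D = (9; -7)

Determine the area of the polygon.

Apply the shoelace (surveyor's) formula: 2A = Σ (x_i·y_{i+1} − x_{i+1}·y_i), indices taken mod 4.
Σ = (143) + (110) + (13.5) + (21) = 287.5
Area = |Σ|/2 = 143.75.

143.75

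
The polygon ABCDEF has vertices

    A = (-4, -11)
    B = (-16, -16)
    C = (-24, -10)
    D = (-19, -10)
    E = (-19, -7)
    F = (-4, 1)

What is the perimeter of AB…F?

|AB| = √((-12)² + (-5)²) = √169 = 13
|BC| = √((-8)² + (6)²) = √100 = 10
|CD| = √((5)² + (0)²) = √25 = 5
|DE| = √((0)² + (3)²) = √9 = 3
|EF| = √((15)² + (8)²) = √289 = 17
|FA| = √((0)² + (-12)²) = √144 = 12
Perimeter = 13 + 10 + 5 + 3 + 17 + 12 = 60.

60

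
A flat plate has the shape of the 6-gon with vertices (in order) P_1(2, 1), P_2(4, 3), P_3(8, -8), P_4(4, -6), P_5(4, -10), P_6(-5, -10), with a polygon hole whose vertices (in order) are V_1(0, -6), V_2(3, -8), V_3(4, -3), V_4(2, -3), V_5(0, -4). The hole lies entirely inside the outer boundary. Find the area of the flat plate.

Outer boundary:
Apply the surveyor's formula: 2A = Σ (x_i·y_{i+1} − x_{i+1}·y_i), indices taken mod 6.
P_1→P_2: (2)(3) − (4)(1) = 2
P_2→P_3: (4)(-8) − (8)(3) = -56
P_3→P_4: (8)(-6) − (4)(-8) = -16
P_4→P_5: (4)(-10) − (4)(-6) = -16
P_5→P_6: (4)(-10) − (-5)(-10) = -90
P_6→P_1: (-5)(1) − (2)(-10) = 15
Σ = -161
Area = |Σ|/2 = 80.5.
Hole:
Apply Gauss's area formula: 2A = Σ (x_i·y_{i+1} − x_{i+1}·y_i), indices taken mod 5.
Σ = (18) + (23) + (-6) + (-8) + (0) = 27
Area = |Σ|/2 = 13.5.
Net area = 80.5 − 13.5 = 67.

67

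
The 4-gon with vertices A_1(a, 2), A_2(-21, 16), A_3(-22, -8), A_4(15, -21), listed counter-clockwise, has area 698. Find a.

The doubled signed area Σ (x_i y_{i+1} − x_{i+1} y_i) is linear in a.
With a=0 it equals 1174; the coefficient of a is 37 (from the two edges through A_1).
So 37·a + 1174 = 2·698 = 1396 ⇒ a = 6.

6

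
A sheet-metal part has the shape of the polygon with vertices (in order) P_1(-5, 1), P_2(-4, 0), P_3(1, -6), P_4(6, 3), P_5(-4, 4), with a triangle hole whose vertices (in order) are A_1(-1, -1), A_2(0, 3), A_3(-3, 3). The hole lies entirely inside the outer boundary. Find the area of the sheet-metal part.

Outer boundary:
Σ = (4) + (24) + (39) + (36) + (16) = 119
Area = |Σ|/2 = 59.5.
Hole:
Apply the surveyor's formula: 2A = Σ (x_i·y_{i+1} − x_{i+1}·y_i), indices taken mod 3.
A_1→A_2: (-1)(3) − (0)(-1) = -3
A_2→A_3: (0)(3) − (-3)(3) = 9
A_3→A_1: (-3)(-1) − (-1)(3) = 6
Σ = 12
Area = |Σ|/2 = 6.
Net area = 59.5 − 6 = 53.5.

53.5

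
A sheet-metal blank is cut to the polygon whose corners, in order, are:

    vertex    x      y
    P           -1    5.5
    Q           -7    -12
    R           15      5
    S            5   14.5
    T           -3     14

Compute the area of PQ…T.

249.5

Apply the surveyor's formula: 2A = Σ (x_i·y_{i+1} − x_{i+1}·y_i), indices taken mod 5.
Σ = (50.5) + (145) + (192.5) + (113.5) + (-2.5) = 499
Area = |Σ|/2 = 249.5.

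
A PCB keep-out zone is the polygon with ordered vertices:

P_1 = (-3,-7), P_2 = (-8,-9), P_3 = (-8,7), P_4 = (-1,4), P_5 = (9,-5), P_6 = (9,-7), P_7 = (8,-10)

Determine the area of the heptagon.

175.5

Apply the surveyor's formula: 2A = Σ (x_i·y_{i+1} − x_{i+1}·y_i), indices taken mod 7.
Cross-terms: -29, -128, -25, -31, -18, -34, -86  ⇒  Σ = -351
Area = |Σ|/2 = 175.5.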